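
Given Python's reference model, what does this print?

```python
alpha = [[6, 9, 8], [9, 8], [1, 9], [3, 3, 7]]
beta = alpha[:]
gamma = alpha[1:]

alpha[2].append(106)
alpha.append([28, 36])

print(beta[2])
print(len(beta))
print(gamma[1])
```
[1, 9, 106]
4
[1, 9, 106]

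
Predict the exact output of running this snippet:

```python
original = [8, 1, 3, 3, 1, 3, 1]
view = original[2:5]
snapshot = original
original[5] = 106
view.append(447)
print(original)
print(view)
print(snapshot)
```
[8, 1, 3, 3, 1, 106, 1]
[3, 3, 1, 447]
[8, 1, 3, 3, 1, 106, 1]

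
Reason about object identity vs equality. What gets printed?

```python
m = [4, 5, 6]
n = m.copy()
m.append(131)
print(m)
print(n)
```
[4, 5, 6, 131]
[4, 5, 6]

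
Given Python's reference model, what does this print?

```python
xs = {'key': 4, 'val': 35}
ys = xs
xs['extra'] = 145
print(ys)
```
{'key': 4, 'val': 35, 'extra': 145}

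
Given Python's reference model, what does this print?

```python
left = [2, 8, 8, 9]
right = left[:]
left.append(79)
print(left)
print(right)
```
[2, 8, 8, 9, 79]
[2, 8, 8, 9]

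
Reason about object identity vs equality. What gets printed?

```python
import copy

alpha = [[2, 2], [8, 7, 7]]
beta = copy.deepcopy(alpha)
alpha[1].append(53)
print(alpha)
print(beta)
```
[[2, 2], [8, 7, 7, 53]]
[[2, 2], [8, 7, 7]]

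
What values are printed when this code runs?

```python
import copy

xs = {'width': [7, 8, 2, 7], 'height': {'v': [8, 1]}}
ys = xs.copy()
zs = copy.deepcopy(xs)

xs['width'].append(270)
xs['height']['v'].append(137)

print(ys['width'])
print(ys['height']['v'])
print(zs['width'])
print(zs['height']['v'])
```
[7, 8, 2, 7, 270]
[8, 1, 137]
[7, 8, 2, 7]
[8, 1]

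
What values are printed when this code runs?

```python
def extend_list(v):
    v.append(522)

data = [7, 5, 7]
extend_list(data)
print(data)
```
[7, 5, 7, 522]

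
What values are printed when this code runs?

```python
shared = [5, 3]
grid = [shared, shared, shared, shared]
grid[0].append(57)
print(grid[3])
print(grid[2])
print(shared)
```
[5, 3, 57]
[5, 3, 57]
[5, 3, 57]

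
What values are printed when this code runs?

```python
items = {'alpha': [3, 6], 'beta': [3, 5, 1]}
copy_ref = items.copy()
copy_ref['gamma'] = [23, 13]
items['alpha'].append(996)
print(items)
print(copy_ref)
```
{'alpha': [3, 6, 996], 'beta': [3, 5, 1]}
{'alpha': [3, 6, 996], 'beta': [3, 5, 1], 'gamma': [23, 13]}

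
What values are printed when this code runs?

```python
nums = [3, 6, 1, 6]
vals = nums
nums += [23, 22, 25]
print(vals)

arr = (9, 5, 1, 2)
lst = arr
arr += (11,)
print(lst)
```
[3, 6, 1, 6, 23, 22, 25]
(9, 5, 1, 2)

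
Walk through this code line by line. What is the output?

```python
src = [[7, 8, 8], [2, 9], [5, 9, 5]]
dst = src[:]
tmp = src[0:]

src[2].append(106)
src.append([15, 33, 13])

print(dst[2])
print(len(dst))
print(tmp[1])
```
[5, 9, 5, 106]
3
[2, 9]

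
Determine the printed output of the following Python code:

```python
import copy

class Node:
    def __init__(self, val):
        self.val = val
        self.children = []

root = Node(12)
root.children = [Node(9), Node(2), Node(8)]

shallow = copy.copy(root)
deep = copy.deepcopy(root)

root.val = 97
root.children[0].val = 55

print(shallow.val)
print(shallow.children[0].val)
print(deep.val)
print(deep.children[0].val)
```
12
55
12
9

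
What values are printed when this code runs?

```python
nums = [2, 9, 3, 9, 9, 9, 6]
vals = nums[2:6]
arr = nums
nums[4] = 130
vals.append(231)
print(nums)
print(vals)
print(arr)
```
[2, 9, 3, 9, 130, 9, 6]
[3, 9, 9, 9, 231]
[2, 9, 3, 9, 130, 9, 6]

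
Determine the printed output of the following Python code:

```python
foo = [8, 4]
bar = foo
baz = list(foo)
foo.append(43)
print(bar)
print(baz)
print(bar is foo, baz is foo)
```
[8, 4, 43]
[8, 4]
True False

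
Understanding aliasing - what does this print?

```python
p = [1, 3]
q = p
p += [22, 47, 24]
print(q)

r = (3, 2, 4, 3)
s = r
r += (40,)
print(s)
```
[1, 3, 22, 47, 24]
(3, 2, 4, 3)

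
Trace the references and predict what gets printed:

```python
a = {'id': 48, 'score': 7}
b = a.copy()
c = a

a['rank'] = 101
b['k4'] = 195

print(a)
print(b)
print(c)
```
{'id': 48, 'score': 7, 'rank': 101}
{'id': 48, 'score': 7, 'k4': 195}
{'id': 48, 'score': 7, 'rank': 101}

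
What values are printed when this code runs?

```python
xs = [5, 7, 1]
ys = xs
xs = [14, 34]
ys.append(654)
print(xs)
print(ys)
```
[14, 34]
[5, 7, 1, 654]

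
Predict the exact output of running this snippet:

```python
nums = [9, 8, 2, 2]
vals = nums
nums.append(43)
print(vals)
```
[9, 8, 2, 2, 43]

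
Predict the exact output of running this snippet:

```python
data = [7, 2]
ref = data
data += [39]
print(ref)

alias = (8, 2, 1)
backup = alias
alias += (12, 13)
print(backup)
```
[7, 2, 39]
(8, 2, 1)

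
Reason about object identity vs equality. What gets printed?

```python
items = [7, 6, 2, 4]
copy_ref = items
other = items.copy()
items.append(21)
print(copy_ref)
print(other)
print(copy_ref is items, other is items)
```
[7, 6, 2, 4, 21]
[7, 6, 2, 4]
True False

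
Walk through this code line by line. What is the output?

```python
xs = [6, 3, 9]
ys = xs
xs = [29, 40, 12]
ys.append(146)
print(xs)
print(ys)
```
[29, 40, 12]
[6, 3, 9, 146]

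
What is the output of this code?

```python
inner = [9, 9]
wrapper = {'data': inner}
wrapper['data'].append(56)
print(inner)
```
[9, 9, 56]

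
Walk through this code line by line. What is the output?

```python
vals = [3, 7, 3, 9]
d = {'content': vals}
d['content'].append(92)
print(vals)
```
[3, 7, 3, 9, 92]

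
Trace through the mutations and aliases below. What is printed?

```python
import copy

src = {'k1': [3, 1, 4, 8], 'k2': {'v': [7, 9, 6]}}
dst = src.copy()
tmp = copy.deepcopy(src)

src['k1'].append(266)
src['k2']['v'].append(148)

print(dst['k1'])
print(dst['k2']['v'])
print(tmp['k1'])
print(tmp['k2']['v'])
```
[3, 1, 4, 8, 266]
[7, 9, 6, 148]
[3, 1, 4, 8]
[7, 9, 6]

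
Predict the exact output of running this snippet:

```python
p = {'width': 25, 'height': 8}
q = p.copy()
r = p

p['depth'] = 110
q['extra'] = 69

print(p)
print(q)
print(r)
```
{'width': 25, 'height': 8, 'depth': 110}
{'width': 25, 'height': 8, 'extra': 69}
{'width': 25, 'height': 8, 'depth': 110}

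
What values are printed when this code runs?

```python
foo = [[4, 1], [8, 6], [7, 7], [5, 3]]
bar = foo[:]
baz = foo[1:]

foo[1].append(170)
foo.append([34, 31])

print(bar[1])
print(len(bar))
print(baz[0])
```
[8, 6, 170]
4
[8, 6, 170]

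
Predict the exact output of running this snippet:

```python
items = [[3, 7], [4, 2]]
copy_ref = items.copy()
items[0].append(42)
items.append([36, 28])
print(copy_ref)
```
[[3, 7, 42], [4, 2]]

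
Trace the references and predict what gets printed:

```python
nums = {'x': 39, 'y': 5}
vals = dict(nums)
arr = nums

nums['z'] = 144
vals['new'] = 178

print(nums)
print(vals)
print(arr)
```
{'x': 39, 'y': 5, 'z': 144}
{'x': 39, 'y': 5, 'new': 178}
{'x': 39, 'y': 5, 'z': 144}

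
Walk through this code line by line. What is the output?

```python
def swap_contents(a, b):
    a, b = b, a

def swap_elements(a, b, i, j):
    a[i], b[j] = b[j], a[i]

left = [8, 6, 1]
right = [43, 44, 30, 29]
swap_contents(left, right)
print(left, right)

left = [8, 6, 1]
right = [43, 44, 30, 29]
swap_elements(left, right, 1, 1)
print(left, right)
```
[8, 6, 1] [43, 44, 30, 29]
[8, 44, 1] [43, 6, 30, 29]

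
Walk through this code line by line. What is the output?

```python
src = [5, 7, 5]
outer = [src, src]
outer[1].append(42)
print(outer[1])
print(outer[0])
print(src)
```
[5, 7, 5, 42]
[5, 7, 5, 42]
[5, 7, 5, 42]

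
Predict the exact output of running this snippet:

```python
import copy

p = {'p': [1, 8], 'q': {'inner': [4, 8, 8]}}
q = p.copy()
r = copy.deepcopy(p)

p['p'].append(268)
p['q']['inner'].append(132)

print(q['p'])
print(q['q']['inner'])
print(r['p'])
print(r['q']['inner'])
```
[1, 8, 268]
[4, 8, 8, 132]
[1, 8]
[4, 8, 8]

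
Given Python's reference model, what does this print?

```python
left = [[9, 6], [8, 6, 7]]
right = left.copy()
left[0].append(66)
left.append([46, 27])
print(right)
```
[[9, 6, 66], [8, 6, 7]]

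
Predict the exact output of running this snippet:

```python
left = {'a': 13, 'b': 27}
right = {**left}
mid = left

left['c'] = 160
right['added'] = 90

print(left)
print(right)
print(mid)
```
{'a': 13, 'b': 27, 'c': 160}
{'a': 13, 'b': 27, 'added': 90}
{'a': 13, 'b': 27, 'c': 160}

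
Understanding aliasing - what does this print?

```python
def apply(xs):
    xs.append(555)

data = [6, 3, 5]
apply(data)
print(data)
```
[6, 3, 5, 555]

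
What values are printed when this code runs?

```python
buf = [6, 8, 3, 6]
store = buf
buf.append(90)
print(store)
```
[6, 8, 3, 6, 90]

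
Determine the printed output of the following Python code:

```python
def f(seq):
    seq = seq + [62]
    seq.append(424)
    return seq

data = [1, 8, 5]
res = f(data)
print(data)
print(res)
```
[1, 8, 5]
[1, 8, 5, 62, 424]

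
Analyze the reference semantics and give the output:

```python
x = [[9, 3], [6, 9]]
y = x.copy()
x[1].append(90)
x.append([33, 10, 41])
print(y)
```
[[9, 3], [6, 9, 90]]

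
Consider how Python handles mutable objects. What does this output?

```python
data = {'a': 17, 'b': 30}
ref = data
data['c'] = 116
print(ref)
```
{'a': 17, 'b': 30, 'c': 116}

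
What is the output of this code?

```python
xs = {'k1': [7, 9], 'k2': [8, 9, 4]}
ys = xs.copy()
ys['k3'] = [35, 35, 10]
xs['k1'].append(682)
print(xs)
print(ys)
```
{'k1': [7, 9, 682], 'k2': [8, 9, 4]}
{'k1': [7, 9, 682], 'k2': [8, 9, 4], 'k3': [35, 35, 10]}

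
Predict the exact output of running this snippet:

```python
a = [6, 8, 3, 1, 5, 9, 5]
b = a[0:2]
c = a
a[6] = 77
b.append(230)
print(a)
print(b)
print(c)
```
[6, 8, 3, 1, 5, 9, 77]
[6, 8, 230]
[6, 8, 3, 1, 5, 9, 77]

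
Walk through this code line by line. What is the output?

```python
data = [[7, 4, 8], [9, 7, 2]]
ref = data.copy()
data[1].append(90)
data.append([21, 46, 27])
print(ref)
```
[[7, 4, 8], [9, 7, 2, 90]]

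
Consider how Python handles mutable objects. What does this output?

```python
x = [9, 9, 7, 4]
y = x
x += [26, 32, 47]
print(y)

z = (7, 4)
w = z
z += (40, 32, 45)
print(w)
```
[9, 9, 7, 4, 26, 32, 47]
(7, 4)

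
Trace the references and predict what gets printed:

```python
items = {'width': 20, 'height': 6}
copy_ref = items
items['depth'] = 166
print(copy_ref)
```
{'width': 20, 'height': 6, 'depth': 166}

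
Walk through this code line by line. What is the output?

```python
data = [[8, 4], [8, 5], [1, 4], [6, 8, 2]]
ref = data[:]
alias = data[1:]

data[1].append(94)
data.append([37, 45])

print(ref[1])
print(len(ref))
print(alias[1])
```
[8, 5, 94]
4
[1, 4]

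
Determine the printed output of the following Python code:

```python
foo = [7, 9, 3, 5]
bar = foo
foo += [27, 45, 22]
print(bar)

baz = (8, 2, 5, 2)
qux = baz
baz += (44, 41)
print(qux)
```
[7, 9, 3, 5, 27, 45, 22]
(8, 2, 5, 2)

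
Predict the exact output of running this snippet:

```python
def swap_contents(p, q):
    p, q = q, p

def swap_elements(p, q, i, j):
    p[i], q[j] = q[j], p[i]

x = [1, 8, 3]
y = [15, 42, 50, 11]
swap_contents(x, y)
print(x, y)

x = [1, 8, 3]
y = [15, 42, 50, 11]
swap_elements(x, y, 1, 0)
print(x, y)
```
[1, 8, 3] [15, 42, 50, 11]
[1, 15, 3] [8, 42, 50, 11]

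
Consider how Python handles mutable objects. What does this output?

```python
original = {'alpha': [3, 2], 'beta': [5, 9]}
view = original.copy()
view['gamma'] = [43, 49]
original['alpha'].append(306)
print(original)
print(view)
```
{'alpha': [3, 2, 306], 'beta': [5, 9]}
{'alpha': [3, 2, 306], 'beta': [5, 9], 'gamma': [43, 49]}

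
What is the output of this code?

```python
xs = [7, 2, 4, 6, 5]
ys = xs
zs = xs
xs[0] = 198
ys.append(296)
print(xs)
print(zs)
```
[198, 2, 4, 6, 5, 296]
[198, 2, 4, 6, 5, 296]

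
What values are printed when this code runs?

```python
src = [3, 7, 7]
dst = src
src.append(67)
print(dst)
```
[3, 7, 7, 67]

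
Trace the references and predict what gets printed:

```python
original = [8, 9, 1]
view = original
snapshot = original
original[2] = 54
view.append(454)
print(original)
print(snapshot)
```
[8, 9, 54, 454]
[8, 9, 54, 454]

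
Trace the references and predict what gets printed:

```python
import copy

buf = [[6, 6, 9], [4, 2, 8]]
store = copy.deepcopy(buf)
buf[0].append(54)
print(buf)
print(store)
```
[[6, 6, 9, 54], [4, 2, 8]]
[[6, 6, 9], [4, 2, 8]]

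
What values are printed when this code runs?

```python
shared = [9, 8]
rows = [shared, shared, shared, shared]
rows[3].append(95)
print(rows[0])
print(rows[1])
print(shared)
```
[9, 8, 95]
[9, 8, 95]
[9, 8, 95]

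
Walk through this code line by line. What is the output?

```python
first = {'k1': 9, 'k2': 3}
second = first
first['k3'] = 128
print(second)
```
{'k1': 9, 'k2': 3, 'k3': 128}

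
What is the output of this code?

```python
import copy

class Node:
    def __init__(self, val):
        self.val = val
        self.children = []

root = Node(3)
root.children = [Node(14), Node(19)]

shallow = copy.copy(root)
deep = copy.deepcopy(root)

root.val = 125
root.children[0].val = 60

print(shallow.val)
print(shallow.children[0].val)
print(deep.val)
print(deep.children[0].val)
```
3
60
3
14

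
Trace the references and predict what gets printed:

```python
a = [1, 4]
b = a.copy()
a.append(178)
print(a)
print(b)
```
[1, 4, 178]
[1, 4]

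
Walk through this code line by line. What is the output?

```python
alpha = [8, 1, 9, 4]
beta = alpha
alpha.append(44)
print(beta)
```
[8, 1, 9, 4, 44]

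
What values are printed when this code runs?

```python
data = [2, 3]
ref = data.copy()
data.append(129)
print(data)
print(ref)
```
[2, 3, 129]
[2, 3]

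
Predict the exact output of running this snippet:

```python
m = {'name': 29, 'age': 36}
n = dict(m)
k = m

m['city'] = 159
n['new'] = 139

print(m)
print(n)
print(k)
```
{'name': 29, 'age': 36, 'city': 159}
{'name': 29, 'age': 36, 'new': 139}
{'name': 29, 'age': 36, 'city': 159}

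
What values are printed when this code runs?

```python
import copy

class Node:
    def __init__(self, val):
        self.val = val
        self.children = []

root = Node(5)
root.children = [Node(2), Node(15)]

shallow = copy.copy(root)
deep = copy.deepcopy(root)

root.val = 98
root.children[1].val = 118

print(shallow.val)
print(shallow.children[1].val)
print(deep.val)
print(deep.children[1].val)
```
5
118
5
15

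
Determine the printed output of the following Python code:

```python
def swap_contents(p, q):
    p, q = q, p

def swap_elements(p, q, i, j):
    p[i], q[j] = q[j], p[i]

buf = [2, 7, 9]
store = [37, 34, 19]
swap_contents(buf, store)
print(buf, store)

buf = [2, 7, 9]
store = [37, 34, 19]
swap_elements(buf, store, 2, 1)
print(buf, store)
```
[2, 7, 9] [37, 34, 19]
[2, 7, 34] [37, 9, 19]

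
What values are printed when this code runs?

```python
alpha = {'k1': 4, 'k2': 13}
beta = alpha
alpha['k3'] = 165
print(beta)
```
{'k1': 4, 'k2': 13, 'k3': 165}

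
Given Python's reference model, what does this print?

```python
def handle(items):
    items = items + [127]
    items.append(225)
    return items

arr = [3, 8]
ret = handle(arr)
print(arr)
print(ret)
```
[3, 8]
[3, 8, 127, 225]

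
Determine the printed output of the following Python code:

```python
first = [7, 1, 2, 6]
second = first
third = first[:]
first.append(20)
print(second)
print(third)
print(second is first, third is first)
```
[7, 1, 2, 6, 20]
[7, 1, 2, 6]
True False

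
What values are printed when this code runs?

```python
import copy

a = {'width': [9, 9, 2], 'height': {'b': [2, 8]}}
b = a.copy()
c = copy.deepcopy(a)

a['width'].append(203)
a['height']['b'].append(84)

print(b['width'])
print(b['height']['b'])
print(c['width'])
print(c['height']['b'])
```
[9, 9, 2, 203]
[2, 8, 84]
[9, 9, 2]
[2, 8]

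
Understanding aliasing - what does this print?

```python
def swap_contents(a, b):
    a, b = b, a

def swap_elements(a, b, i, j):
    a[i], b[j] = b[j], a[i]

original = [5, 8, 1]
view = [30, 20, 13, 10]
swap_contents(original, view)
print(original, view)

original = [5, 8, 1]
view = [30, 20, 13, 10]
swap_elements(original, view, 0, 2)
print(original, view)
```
[5, 8, 1] [30, 20, 13, 10]
[13, 8, 1] [30, 20, 5, 10]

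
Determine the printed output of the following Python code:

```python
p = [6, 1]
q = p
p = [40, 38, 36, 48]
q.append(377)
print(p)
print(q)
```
[40, 38, 36, 48]
[6, 1, 377]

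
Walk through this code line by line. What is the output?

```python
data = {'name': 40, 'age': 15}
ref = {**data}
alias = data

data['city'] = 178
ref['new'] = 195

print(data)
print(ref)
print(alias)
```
{'name': 40, 'age': 15, 'city': 178}
{'name': 40, 'age': 15, 'new': 195}
{'name': 40, 'age': 15, 'city': 178}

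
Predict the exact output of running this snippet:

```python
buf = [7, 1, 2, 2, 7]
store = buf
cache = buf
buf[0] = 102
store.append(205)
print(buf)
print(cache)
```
[102, 1, 2, 2, 7, 205]
[102, 1, 2, 2, 7, 205]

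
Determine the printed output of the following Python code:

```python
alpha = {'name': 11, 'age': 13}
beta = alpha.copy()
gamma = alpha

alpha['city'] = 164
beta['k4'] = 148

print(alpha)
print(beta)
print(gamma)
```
{'name': 11, 'age': 13, 'city': 164}
{'name': 11, 'age': 13, 'k4': 148}
{'name': 11, 'age': 13, 'city': 164}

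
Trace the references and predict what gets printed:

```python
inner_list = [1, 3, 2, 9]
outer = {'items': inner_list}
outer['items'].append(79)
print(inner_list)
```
[1, 3, 2, 9, 79]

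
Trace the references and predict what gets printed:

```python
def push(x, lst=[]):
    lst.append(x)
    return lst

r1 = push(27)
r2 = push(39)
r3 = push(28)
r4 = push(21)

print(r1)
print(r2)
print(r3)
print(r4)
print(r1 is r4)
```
[27, 39, 28, 21]
[27, 39, 28, 21]
[27, 39, 28, 21]
[27, 39, 28, 21]
True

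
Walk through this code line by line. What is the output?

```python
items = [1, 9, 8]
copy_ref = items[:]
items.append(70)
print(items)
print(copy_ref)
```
[1, 9, 8, 70]
[1, 9, 8]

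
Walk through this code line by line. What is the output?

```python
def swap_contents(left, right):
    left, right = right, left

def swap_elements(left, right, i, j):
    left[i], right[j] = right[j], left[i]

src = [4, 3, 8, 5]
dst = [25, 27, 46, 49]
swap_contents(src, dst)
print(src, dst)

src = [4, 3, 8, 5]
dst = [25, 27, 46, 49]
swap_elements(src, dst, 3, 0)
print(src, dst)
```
[4, 3, 8, 5] [25, 27, 46, 49]
[4, 3, 8, 25] [5, 27, 46, 49]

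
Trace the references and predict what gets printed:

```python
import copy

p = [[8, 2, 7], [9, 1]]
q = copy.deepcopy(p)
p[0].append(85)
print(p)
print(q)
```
[[8, 2, 7, 85], [9, 1]]
[[8, 2, 7], [9, 1]]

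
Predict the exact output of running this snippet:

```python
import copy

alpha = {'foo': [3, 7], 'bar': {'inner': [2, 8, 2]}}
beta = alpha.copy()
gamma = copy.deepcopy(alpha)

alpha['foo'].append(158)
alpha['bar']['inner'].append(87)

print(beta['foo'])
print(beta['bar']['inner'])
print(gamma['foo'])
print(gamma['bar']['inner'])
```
[3, 7, 158]
[2, 8, 2, 87]
[3, 7]
[2, 8, 2]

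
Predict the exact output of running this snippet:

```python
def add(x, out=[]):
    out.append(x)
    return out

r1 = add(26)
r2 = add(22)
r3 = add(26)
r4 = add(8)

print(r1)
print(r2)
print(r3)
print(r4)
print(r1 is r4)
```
[26, 22, 26, 8]
[26, 22, 26, 8]
[26, 22, 26, 8]
[26, 22, 26, 8]
True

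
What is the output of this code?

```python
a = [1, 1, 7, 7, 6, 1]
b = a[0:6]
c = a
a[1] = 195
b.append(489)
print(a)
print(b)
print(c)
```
[1, 195, 7, 7, 6, 1]
[1, 1, 7, 7, 6, 1, 489]
[1, 195, 7, 7, 6, 1]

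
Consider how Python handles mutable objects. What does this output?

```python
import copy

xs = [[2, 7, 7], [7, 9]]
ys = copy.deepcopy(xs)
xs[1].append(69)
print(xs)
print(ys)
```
[[2, 7, 7], [7, 9, 69]]
[[2, 7, 7], [7, 9]]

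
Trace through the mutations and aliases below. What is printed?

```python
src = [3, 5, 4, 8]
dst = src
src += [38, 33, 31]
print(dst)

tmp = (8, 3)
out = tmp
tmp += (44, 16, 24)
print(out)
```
[3, 5, 4, 8, 38, 33, 31]
(8, 3)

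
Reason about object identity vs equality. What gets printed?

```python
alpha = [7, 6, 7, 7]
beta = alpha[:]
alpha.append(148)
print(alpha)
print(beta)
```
[7, 6, 7, 7, 148]
[7, 6, 7, 7]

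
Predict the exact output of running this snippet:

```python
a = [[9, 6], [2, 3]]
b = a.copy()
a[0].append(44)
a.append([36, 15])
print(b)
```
[[9, 6, 44], [2, 3]]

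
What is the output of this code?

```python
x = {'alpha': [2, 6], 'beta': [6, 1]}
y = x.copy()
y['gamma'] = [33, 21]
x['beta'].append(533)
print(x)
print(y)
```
{'alpha': [2, 6], 'beta': [6, 1, 533]}
{'alpha': [2, 6], 'beta': [6, 1, 533], 'gamma': [33, 21]}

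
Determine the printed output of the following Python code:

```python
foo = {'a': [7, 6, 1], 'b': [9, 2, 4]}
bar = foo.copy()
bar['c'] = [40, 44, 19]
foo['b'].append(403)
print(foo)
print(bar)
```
{'a': [7, 6, 1], 'b': [9, 2, 4, 403]}
{'a': [7, 6, 1], 'b': [9, 2, 4, 403], 'c': [40, 44, 19]}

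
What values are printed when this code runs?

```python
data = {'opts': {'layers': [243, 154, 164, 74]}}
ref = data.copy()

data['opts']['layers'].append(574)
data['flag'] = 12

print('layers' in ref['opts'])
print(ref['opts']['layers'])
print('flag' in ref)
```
True
[243, 154, 164, 74, 574]
False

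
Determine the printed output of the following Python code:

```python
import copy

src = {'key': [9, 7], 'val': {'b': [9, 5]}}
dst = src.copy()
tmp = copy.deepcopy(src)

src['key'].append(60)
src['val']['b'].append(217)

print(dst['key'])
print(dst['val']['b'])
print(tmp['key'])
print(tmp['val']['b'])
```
[9, 7, 60]
[9, 5, 217]
[9, 7]
[9, 5]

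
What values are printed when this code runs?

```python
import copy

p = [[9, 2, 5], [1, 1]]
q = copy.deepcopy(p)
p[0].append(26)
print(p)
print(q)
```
[[9, 2, 5, 26], [1, 1]]
[[9, 2, 5], [1, 1]]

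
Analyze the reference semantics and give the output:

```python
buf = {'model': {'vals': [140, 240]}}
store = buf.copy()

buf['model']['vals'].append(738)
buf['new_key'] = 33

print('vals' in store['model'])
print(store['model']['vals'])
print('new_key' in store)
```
True
[140, 240, 738]
False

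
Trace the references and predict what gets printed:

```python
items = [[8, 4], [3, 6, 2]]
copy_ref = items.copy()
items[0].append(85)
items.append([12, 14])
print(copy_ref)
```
[[8, 4, 85], [3, 6, 2]]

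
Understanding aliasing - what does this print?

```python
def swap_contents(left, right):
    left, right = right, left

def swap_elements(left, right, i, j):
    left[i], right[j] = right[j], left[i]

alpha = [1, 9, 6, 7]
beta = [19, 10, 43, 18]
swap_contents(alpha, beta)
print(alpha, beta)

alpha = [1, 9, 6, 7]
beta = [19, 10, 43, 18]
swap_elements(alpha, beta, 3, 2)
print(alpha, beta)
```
[1, 9, 6, 7] [19, 10, 43, 18]
[1, 9, 6, 43] [19, 10, 7, 18]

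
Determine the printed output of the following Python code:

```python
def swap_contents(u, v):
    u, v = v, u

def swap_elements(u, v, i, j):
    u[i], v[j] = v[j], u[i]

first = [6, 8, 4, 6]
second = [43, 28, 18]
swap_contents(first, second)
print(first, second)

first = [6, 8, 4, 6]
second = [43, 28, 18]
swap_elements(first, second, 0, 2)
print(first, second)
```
[6, 8, 4, 6] [43, 28, 18]
[18, 8, 4, 6] [43, 28, 6]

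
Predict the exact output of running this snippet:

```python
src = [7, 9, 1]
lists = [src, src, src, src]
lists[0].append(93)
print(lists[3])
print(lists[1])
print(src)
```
[7, 9, 1, 93]
[7, 9, 1, 93]
[7, 9, 1, 93]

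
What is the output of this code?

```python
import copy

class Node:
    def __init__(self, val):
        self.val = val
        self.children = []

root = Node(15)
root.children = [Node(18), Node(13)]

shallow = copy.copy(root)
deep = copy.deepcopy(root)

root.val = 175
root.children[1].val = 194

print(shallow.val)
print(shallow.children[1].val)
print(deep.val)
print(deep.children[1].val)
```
15
194
15
13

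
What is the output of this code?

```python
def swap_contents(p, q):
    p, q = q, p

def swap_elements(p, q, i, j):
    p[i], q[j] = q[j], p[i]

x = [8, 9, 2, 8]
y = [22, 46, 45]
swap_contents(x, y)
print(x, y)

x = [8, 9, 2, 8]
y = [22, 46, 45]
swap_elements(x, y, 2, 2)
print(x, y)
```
[8, 9, 2, 8] [22, 46, 45]
[8, 9, 45, 8] [22, 46, 2]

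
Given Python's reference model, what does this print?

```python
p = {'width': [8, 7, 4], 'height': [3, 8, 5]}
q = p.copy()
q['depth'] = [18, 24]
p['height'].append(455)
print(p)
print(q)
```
{'width': [8, 7, 4], 'height': [3, 8, 5, 455]}
{'width': [8, 7, 4], 'height': [3, 8, 5, 455], 'depth': [18, 24]}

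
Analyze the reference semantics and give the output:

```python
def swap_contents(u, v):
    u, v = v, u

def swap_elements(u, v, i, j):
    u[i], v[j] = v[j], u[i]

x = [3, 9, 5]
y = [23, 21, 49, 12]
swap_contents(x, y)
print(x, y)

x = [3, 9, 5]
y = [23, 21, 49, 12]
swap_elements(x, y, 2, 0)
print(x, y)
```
[3, 9, 5] [23, 21, 49, 12]
[3, 9, 23] [5, 21, 49, 12]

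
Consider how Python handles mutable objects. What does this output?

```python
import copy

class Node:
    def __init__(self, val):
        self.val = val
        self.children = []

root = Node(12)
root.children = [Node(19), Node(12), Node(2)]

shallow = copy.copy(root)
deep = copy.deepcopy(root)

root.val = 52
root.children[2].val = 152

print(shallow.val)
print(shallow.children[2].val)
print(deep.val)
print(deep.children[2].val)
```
12
152
12
2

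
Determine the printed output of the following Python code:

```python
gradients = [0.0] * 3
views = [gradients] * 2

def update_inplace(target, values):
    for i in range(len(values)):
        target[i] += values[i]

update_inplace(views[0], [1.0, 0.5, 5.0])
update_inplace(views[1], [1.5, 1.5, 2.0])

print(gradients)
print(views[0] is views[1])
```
[2.5, 2.0, 7.0]
True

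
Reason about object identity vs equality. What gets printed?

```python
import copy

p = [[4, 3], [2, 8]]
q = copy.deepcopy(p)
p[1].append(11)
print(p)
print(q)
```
[[4, 3], [2, 8, 11]]
[[4, 3], [2, 8]]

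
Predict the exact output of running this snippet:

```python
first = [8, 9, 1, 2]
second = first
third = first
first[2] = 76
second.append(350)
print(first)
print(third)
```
[8, 9, 76, 2, 350]
[8, 9, 76, 2, 350]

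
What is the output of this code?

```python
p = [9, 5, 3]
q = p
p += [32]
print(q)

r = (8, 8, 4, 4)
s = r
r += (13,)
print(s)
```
[9, 5, 3, 32]
(8, 8, 4, 4)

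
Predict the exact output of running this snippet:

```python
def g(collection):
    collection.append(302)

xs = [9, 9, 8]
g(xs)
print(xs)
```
[9, 9, 8, 302]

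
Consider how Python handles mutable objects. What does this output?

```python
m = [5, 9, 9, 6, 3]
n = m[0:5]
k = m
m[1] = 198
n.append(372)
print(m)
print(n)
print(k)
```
[5, 198, 9, 6, 3]
[5, 9, 9, 6, 3, 372]
[5, 198, 9, 6, 3]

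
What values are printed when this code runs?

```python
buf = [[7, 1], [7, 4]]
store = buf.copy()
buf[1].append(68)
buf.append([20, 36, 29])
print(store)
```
[[7, 1], [7, 4, 68]]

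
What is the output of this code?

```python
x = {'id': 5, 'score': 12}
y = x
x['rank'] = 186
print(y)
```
{'id': 5, 'score': 12, 'rank': 186}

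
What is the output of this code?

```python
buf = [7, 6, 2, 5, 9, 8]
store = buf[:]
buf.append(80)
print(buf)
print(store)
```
[7, 6, 2, 5, 9, 8, 80]
[7, 6, 2, 5, 9, 8]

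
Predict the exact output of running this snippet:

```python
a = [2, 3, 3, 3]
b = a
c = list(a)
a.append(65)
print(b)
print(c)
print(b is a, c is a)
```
[2, 3, 3, 3, 65]
[2, 3, 3, 3]
True False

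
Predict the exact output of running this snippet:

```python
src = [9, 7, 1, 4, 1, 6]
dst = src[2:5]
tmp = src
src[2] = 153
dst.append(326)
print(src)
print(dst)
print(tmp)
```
[9, 7, 153, 4, 1, 6]
[1, 4, 1, 326]
[9, 7, 153, 4, 1, 6]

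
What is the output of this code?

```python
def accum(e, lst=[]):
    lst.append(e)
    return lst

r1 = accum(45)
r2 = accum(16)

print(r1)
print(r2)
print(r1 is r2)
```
[45, 16]
[45, 16]
True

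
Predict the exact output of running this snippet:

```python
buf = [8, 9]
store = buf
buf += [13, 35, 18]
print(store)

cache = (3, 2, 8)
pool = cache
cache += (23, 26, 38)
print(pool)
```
[8, 9, 13, 35, 18]
(3, 2, 8)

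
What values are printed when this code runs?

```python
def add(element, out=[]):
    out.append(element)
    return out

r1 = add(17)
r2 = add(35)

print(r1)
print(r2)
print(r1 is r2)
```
[17, 35]
[17, 35]
True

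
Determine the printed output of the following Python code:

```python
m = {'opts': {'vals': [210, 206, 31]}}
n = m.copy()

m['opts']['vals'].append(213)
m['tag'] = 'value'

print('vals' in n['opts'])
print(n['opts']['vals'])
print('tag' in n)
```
True
[210, 206, 31, 213]
False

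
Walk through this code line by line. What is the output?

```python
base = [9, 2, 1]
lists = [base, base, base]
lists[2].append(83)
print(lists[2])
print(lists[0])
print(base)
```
[9, 2, 1, 83]
[9, 2, 1, 83]
[9, 2, 1, 83]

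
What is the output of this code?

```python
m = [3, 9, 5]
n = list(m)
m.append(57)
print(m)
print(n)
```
[3, 9, 5, 57]
[3, 9, 5]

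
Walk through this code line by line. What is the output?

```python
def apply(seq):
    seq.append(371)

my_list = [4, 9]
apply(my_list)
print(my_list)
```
[4, 9, 371]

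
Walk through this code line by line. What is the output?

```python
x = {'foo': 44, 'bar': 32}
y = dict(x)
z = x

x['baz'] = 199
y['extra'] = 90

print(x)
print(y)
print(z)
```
{'foo': 44, 'bar': 32, 'baz': 199}
{'foo': 44, 'bar': 32, 'extra': 90}
{'foo': 44, 'bar': 32, 'baz': 199}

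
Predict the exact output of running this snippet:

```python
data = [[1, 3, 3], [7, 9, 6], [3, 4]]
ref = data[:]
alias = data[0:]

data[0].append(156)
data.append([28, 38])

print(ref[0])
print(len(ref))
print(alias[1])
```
[1, 3, 3, 156]
3
[7, 9, 6]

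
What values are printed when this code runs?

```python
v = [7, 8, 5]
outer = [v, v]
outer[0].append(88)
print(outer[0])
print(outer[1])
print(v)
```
[7, 8, 5, 88]
[7, 8, 5, 88]
[7, 8, 5, 88]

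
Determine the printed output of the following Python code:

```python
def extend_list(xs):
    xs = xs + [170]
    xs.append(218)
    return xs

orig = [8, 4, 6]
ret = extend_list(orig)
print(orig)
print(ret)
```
[8, 4, 6]
[8, 4, 6, 170, 218]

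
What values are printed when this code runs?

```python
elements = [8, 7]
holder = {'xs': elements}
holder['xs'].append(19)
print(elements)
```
[8, 7, 19]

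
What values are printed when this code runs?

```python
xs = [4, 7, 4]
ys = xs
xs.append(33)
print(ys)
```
[4, 7, 4, 33]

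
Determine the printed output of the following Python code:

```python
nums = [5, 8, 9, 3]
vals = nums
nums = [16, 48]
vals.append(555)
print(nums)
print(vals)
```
[16, 48]
[5, 8, 9, 3, 555]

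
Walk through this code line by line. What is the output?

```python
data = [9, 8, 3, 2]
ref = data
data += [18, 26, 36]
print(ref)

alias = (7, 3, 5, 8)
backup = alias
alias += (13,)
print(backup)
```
[9, 8, 3, 2, 18, 26, 36]
(7, 3, 5, 8)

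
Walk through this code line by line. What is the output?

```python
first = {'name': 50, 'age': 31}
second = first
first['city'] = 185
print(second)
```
{'name': 50, 'age': 31, 'city': 185}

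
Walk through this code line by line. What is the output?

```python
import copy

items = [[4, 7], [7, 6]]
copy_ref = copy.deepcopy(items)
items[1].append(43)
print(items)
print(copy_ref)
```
[[4, 7], [7, 6, 43]]
[[4, 7], [7, 6]]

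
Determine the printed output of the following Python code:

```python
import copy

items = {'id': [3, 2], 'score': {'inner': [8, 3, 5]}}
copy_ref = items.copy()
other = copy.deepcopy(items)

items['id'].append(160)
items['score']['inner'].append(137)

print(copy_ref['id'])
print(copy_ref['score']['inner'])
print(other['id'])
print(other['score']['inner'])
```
[3, 2, 160]
[8, 3, 5, 137]
[3, 2]
[8, 3, 5]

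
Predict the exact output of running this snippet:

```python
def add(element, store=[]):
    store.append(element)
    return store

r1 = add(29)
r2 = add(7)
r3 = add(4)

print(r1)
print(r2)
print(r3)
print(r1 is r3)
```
[29, 7, 4]
[29, 7, 4]
[29, 7, 4]
True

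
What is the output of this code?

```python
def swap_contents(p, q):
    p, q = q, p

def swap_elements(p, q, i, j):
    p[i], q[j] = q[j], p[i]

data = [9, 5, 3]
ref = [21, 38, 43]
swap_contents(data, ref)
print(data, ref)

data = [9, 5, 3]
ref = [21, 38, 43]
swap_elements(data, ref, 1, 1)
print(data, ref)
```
[9, 5, 3] [21, 38, 43]
[9, 38, 3] [21, 5, 43]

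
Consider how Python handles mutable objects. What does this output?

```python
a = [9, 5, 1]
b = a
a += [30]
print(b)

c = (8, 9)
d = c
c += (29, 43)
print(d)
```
[9, 5, 1, 30]
(8, 9)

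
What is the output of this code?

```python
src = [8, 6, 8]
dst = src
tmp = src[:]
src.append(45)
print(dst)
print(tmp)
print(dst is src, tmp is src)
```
[8, 6, 8, 45]
[8, 6, 8]
True False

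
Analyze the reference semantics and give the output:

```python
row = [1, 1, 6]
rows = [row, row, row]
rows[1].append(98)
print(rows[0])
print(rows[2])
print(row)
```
[1, 1, 6, 98]
[1, 1, 6, 98]
[1, 1, 6, 98]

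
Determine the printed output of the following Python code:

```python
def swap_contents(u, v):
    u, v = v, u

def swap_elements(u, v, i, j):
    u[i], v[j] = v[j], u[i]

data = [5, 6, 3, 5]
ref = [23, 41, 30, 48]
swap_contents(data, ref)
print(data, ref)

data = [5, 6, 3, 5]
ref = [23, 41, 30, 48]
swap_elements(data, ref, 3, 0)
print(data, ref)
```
[5, 6, 3, 5] [23, 41, 30, 48]
[5, 6, 3, 23] [5, 41, 30, 48]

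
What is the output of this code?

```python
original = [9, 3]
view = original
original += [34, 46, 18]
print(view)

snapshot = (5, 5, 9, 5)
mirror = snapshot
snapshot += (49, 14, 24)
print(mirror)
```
[9, 3, 34, 46, 18]
(5, 5, 9, 5)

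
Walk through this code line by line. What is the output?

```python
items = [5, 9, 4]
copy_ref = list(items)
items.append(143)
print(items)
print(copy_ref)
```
[5, 9, 4, 143]
[5, 9, 4]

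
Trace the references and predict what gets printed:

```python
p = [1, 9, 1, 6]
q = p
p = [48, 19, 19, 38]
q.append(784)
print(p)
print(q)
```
[48, 19, 19, 38]
[1, 9, 1, 6, 784]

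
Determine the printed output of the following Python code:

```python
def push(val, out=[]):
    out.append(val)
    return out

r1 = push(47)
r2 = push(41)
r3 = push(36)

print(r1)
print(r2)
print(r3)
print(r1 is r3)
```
[47, 41, 36]
[47, 41, 36]
[47, 41, 36]
True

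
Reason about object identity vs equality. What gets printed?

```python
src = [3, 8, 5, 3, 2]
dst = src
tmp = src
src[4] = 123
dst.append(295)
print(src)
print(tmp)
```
[3, 8, 5, 3, 123, 295]
[3, 8, 5, 3, 123, 295]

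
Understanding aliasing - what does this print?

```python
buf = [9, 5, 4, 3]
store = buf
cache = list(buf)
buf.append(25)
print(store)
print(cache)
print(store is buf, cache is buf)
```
[9, 5, 4, 3, 25]
[9, 5, 4, 3]
True False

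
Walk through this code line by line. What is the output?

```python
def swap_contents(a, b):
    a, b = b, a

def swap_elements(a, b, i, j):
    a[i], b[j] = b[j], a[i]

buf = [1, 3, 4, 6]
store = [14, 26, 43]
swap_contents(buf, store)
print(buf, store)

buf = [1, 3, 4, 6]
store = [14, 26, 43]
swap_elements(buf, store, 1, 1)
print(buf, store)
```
[1, 3, 4, 6] [14, 26, 43]
[1, 26, 4, 6] [14, 3, 43]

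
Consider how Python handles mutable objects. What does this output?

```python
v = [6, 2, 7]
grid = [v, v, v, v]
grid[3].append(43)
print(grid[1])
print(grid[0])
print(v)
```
[6, 2, 7, 43]
[6, 2, 7, 43]
[6, 2, 7, 43]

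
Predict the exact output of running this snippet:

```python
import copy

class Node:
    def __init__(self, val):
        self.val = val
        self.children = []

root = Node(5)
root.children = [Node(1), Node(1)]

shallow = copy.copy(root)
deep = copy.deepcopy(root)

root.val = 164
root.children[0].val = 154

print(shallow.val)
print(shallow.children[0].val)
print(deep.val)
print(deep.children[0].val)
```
5
154
5
1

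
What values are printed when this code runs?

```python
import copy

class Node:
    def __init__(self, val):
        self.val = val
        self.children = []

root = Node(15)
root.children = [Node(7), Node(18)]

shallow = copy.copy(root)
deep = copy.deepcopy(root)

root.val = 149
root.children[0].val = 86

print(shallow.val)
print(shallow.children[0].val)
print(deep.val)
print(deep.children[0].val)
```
15
86
15
7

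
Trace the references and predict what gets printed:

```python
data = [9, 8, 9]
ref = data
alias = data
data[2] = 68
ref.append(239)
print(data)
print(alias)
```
[9, 8, 68, 239]
[9, 8, 68, 239]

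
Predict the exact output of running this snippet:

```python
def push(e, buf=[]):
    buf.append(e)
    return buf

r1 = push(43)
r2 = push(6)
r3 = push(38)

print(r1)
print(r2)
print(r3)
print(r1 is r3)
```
[43, 6, 38]
[43, 6, 38]
[43, 6, 38]
True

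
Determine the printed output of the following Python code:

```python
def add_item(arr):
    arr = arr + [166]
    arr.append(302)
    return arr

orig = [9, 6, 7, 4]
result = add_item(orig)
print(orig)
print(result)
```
[9, 6, 7, 4]
[9, 6, 7, 4, 166, 302]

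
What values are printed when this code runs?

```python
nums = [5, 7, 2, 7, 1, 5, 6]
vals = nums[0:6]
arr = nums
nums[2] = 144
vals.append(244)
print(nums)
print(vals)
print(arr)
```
[5, 7, 144, 7, 1, 5, 6]
[5, 7, 2, 7, 1, 5, 244]
[5, 7, 144, 7, 1, 5, 6]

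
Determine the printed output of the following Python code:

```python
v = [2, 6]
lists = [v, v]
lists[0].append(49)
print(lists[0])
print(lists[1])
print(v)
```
[2, 6, 49]
[2, 6, 49]
[2, 6, 49]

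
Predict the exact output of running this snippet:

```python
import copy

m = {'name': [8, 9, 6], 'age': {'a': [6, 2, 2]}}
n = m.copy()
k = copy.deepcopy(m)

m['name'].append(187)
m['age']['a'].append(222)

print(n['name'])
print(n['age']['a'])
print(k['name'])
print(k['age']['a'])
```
[8, 9, 6, 187]
[6, 2, 2, 222]
[8, 9, 6]
[6, 2, 2]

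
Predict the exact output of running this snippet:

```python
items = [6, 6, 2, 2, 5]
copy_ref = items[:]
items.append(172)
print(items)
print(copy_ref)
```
[6, 6, 2, 2, 5, 172]
[6, 6, 2, 2, 5]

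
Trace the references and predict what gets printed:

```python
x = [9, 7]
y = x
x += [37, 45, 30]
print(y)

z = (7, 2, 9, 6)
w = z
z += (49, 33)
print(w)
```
[9, 7, 37, 45, 30]
(7, 2, 9, 6)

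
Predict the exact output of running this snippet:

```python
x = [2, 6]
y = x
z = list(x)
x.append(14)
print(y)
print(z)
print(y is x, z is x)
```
[2, 6, 14]
[2, 6]
True False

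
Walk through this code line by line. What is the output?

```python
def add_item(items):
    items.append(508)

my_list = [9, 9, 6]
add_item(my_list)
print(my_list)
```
[9, 9, 6, 508]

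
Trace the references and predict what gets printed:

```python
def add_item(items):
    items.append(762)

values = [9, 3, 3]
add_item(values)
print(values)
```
[9, 3, 3, 762]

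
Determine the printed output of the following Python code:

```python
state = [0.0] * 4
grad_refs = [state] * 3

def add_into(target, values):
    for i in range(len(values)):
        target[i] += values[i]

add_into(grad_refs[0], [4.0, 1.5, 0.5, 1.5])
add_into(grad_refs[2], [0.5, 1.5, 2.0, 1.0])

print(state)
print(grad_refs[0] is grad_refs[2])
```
[4.5, 3.0, 2.5, 2.5]
True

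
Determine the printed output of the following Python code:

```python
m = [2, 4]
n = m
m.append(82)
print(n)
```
[2, 4, 82]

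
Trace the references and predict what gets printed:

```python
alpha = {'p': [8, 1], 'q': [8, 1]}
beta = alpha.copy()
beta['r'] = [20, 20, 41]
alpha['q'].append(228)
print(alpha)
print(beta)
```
{'p': [8, 1], 'q': [8, 1, 228]}
{'p': [8, 1], 'q': [8, 1, 228], 'r': [20, 20, 41]}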